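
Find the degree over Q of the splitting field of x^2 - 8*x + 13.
[K:Q] = 2

The discriminant of x^2 + (-8)*x + (13) is b^2 - 4c = 64 - (52) = 12. Since 12 is not a perfect square in Q, the polynomial is irreducible over Q. Its two roots generate a degree-2 extension, so [K:Q] = 2.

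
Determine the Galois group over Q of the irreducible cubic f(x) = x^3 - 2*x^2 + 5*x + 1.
Gal(K/Q) = S_3 (symmetric group of order 6)

Compute the discriminant of x^3 + (-2)*x^2 + (5)*x + (1): Δ = -575. Since Δ is not a rational square, the Galois group is not contained in A_3; it must be the full S_3 (irreducibility of the cubic rules out anything smaller).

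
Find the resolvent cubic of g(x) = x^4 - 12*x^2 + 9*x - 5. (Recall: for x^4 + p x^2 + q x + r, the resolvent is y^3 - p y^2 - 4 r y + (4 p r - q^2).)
h(y) = y^3 + 12*y^2 + 20*y + 159

Identify coefficients: p = -12, q = 9, r = -5.
Plug into h(y) = y^3 - p y^2 - 4 r y + (4 p r - q^2):
  h(y) = y^3 - (-12) y^2 - 4*(-5) y + (4*(-12)*(-5) - (9)^2)
       = y^3 + (12) y^2 + (20) y + (159).
Simplifying: h(y) = y^3 + 12*y^2 + 20*y + 159.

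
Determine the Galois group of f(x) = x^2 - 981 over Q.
Gal(K/Q) = Z/2Z (cyclic of order 2)

x^2 - 981 is irreducible over Q since 981 is not a rational square. The splitting field Q(sqrt(981)) has degree 2 over Q, and its unique nontrivial automorphism is sqrt(981) ↦ -sqrt(981). Hence Gal(Q(sqrt(981))/Q) = Z/2Z.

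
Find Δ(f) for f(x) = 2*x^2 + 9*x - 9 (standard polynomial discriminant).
Δ = 153

For a quadratic a x^2 + b x + c the discriminant is Δ = b^2 - 4ac = (9)^2 - 4*(2)*(-9) = 81 - (-72) = 153.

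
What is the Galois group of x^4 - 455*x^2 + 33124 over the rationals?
Gal(K/Q) = Z/2Z (cyclic of order 2)

f factors as (x^2 - 91)(x^2 - 364), so the splitting field is K = Q(sqrt(91), sqrt(364)). The squarefree part of 91 is 91 and the squarefree part of 364 is also 91, so sqrt(91) and sqrt(364) are both rational multiples of sqrt(91). Hence Q(sqrt(91)) = Q(sqrt(364)) = Q(sqrt(91)), and the splitting field collapses to a single degree-2 extension with Galois group Z/2Z.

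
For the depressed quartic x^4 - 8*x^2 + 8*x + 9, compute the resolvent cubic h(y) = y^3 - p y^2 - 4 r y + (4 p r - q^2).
h(y) = y^3 + 8*y^2 - 36*y - 352

Identify coefficients: p = -8, q = 8, r = 9.
Plug into h(y) = y^3 - p y^2 - 4 r y + (4 p r - q^2):
  h(y) = y^3 - (-8) y^2 - 4*(9) y + (4*(-8)*(9) - (8)^2)
       = y^3 + (8) y^2 + (-36) y + (-352).
Simplifying: h(y) = y^3 + 8*y^2 - 36*y - 352.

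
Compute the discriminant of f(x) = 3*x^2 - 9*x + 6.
Δ = 9

For a quadratic a x^2 + b x + c the discriminant is Δ = b^2 - 4ac = (-9)^2 - 4*(3)*(6) = 81 - (72) = 9.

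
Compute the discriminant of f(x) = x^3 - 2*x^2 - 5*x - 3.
Δ = -279

For x^3 + a x^2 + b x + c the discriminant is Δ = 18 a b c - 4 a^3 c + a^2 b^2 - 4 b^3 - 27 c^2.
Plug a = -2, b = -5, c = -3:
  18*(-2)*(-5)*(-3) - 4*(-2)^3*(-3) + (-2)^2*(-5)^2 - 4*(-5)^3 - 27*(-3)^2
  = -540 + (-96) + 100 + (500) + (-243)
  = -279.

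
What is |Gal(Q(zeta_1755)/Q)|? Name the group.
|Gal(Q(zeta_1755)/Q)| = phi(1755) = 864; group ≅ (Z/1755Z)^* ≅ Z/4Z × Z/12Z × Z/18Z

The n-th cyclotomic polynomial Φ_1755(x) is the minimal polynomial of zeta_1755 over Q and has degree phi(1755) = 864. So Q(zeta_1755) is a degree-864 Galois extension with Galois group (Z/1755Z)^*. By CRT, (Z/1755Z)^* ≅ (Z/27Z)^* × (Z/5Z)^* × (Z/13Z)^*. Each prime-power unit group is (Z/27Z)^* ≅ Z/18Z; (Z/5Z)^* ≅ Z/4Z; (Z/13Z)^* ≅ Z/12Z. Hence Gal(Q(zeta_1755)/Q) ≅ Z/4Z × Z/12Z × Z/18Z.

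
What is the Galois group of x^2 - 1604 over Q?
Gal(K/Q) = Z/2Z (cyclic of order 2)

x^2 - 1604 is irreducible over Q since 1604 is not a rational square. The splitting field Q(sqrt(1604)) has degree 2 over Q, and its unique nontrivial automorphism is sqrt(1604) ↦ -sqrt(1604). Hence Gal(Q(sqrt(1604))/Q) = Z/2Z.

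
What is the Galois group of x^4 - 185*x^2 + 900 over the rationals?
Gal(K/Q) = Z/2Z (cyclic of order 2)

f factors as (x^2 - 5)(x^2 - 180), so the splitting field is K = Q(sqrt(5), sqrt(180)). The squarefree part of 5 is 5 and the squarefree part of 180 is also 5, so sqrt(5) and sqrt(180) are both rational multiples of sqrt(5). Hence Q(sqrt(5)) = Q(sqrt(180)) = Q(sqrt(5)), and the splitting field collapses to a single degree-2 extension with Galois group Z/2Z.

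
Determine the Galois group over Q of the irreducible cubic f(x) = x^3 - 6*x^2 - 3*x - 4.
Gal(K/Q) = S_3 (symmetric group of order 6)

Compute the discriminant of x^3 + (-6)*x^2 + (-3)*x + (-4): Δ = -4752. Since Δ is not a rational square, the Galois group is not contained in A_3; it must be the full S_3 (irreducibility of the cubic rules out anything smaller).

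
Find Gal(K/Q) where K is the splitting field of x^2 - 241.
Gal(K/Q) = Z/2Z (cyclic of order 2)

x^2 - 241 is irreducible over Q since 241 is not a rational square. The splitting field Q(sqrt(241)) has degree 2 over Q, and its unique nontrivial automorphism is sqrt(241) ↦ -sqrt(241). Hence Gal(Q(sqrt(241))/Q) = Z/2Z.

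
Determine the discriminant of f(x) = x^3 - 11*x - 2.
Δ = 5216

For a depressed cubic x^3 + p x + q the discriminant is Δ = -4 p^3 - 27 q^2 = -4*(-11)^3 - 27*(-2)^2 = 5324 - 108 = 5216.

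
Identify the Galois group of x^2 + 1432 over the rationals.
Gal(K/Q) = Z/2Z (cyclic of order 2)

x^2 + 1432 is irreducible over Q since -1432 is not a rational square. The splitting field Q(sqrt(-1432)) has degree 2 over Q, and its unique nontrivial automorphism is sqrt(-1432) ↦ -sqrt(-1432). Hence Gal(Q(sqrt(-1432))/Q) = Z/2Z.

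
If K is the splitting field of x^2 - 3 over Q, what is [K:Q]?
[K:Q] = 2

The polynomial x^2 - 3 is irreducible over Q since 3 is not a perfect square. Its splitting field is Q(sqrt(3)), which has degree 2 over Q.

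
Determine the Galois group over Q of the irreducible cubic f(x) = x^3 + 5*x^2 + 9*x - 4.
Gal(K/Q) = S_3 (symmetric group of order 6)

Compute the discriminant of x^3 + (5)*x^2 + (9)*x + (-4): Δ = -2563. Since Δ is not a rational square, the Galois group is not contained in A_3; it must be the full S_3 (irreducibility of the cubic rules out anything smaller).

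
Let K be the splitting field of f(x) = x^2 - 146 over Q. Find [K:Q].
[K:Q] = 2

The polynomial x^2 - 146 is irreducible over Q since 146 is not a perfect square. Its splitting field is Q(sqrt(146)), which has degree 2 over Q.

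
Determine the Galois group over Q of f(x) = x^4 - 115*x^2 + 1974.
Gal(K/Q) = V_4 (Klein four-group, Z/2Z × Z/2Z)

f factors as (x^2 - 94)(x^2 - 21), so the splitting field is K = Q(sqrt(94), sqrt(21)). The elements 94, 21, 1974 are all non-squares in Q, so sqrt(94) and sqrt(21) generate independent quadratic extensions. Thus [K:Q] = 4 and Gal(K/Q) is generated by the two order-2 automorphisms sqrt(94) ↦ -sqrt(94) and sqrt(21) ↦ -sqrt(21), giving V_4.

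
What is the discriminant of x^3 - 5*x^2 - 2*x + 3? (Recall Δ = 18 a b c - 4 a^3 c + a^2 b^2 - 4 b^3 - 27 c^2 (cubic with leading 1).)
Δ = 1929

For x^3 + a x^2 + b x + c the discriminant is Δ = 18 a b c - 4 a^3 c + a^2 b^2 - 4 b^3 - 27 c^2.
Plug a = -5, b = -2, c = 3:
  18*(-5)*(-2)*(3) - 4*(-5)^3*(3) + (-5)^2*(-2)^2 - 4*(-2)^3 - 27*(3)^2
  = 540 + (1500) + 100 + (32) + (-243)
  = 1929.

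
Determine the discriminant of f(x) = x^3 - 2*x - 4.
Δ = -400

For a depressed cubic x^3 + p x + q the discriminant is Δ = -4 p^3 - 27 q^2 = -4*(-2)^3 - 27*(-4)^2 = 32 - 432 = -400.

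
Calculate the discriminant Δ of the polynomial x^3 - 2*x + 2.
Δ = -76

For a depressed cubic x^3 + p x + q the discriminant is Δ = -4 p^3 - 27 q^2 = -4*(-2)^3 - 27*(2)^2 = 32 - 108 = -76.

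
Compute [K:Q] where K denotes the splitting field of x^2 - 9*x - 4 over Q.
[K:Q] = 2

The discriminant of x^2 + (-9)*x + (-4) is b^2 - 4c = 81 - (-16) = 97. Since 97 is not a perfect square in Q, the polynomial is irreducible over Q. Its two roots generate a degree-2 extension, so [K:Q] = 2.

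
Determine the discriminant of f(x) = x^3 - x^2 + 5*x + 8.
Δ = -2891

For x^3 + a x^2 + b x + c the discriminant is Δ = 18 a b c - 4 a^3 c + a^2 b^2 - 4 b^3 - 27 c^2.
Plug a = -1, b = 5, c = 8:
  18*(-1)*(5)*(8) - 4*(-1)^3*(8) + (-1)^2*(5)^2 - 4*(5)^3 - 27*(8)^2
  = -720 + (32) + 25 + (-500) + (-1728)
  = -2891.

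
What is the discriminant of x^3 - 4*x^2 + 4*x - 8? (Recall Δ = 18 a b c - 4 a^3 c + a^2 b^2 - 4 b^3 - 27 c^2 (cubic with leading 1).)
Δ = -1472

For x^3 + a x^2 + b x + c the discriminant is Δ = 18 a b c - 4 a^3 c + a^2 b^2 - 4 b^3 - 27 c^2.
Plug a = -4, b = 4, c = -8:
  18*(-4)*(4)*(-8) - 4*(-4)^3*(-8) + (-4)^2*(4)^2 - 4*(4)^3 - 27*(-8)^2
  = 2304 + (-2048) + 256 + (-256) + (-1728)
  = -1472.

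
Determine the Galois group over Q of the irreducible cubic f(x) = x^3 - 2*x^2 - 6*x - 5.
Gal(K/Q) = S_3 (symmetric group of order 6)

Compute the discriminant of x^3 + (-2)*x^2 + (-6)*x + (-5): Δ = -907. Since Δ is not a rational square, the Galois group is not contained in A_3; it must be the full S_3 (irreducibility of the cubic rules out anything smaller).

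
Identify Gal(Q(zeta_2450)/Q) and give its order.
|Gal(Q(zeta_2450)/Q)| = phi(2450) = 840; group ≅ (Z/2450Z)^* ≅ Z/20Z × Z/42Z

The n-th cyclotomic polynomial Φ_2450(x) is the minimal polynomial of zeta_2450 over Q and has degree phi(2450) = 840. So Q(zeta_2450) is a degree-840 Galois extension with Galois group (Z/2450Z)^*. By CRT, (Z/2450Z)^* ≅ (Z/2Z)^* × (Z/25Z)^* × (Z/49Z)^*. Each prime-power unit group is (Z/2Z)^* ≅ trivial group (order 1); (Z/25Z)^* ≅ Z/20Z; (Z/49Z)^* ≅ Z/42Z. Hence Gal(Q(zeta_2450)/Q) ≅ Z/20Z × Z/42Z.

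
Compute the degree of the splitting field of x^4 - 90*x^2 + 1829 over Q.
[K:Q] = 4

f factors as (x^2 - 59)(x^2 - 31); the splitting field is K = Q(sqrt(59), sqrt(31)). Since 59, 31, and 1829 are all non-squares in Q, the three subfields Q(sqrt(59)), Q(sqrt(31)), Q(sqrt(1829)) are distinct degree-2 extensions, so [K:Q] = 4 (Klein four Galois group).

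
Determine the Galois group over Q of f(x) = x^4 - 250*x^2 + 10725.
Gal(K/Q) = V_4 (Klein four-group, Z/2Z × Z/2Z)

f factors as (x^2 - 195)(x^2 - 55), so the splitting field is K = Q(sqrt(195), sqrt(55)). The elements 195, 55, 10725 are all non-squares in Q, so sqrt(195) and sqrt(55) generate independent quadratic extensions. Thus [K:Q] = 4 and Gal(K/Q) is generated by the two order-2 automorphisms sqrt(195) ↦ -sqrt(195) and sqrt(55) ↦ -sqrt(55), giving V_4.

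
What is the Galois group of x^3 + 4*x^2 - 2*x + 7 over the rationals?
Gal(K/Q) = S_3 (symmetric group of order 6)

Compute the discriminant of x^3 + (4)*x^2 + (-2)*x + (7): Δ = -4027. Since Δ is not a rational square, the Galois group is not contained in A_3; it must be the full S_3 (irreducibility of the cubic rules out anything smaller).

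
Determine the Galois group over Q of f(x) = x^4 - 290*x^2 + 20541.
Gal(K/Q) = V_4 (Klein four-group, Z/2Z × Z/2Z)

f factors as (x^2 - 167)(x^2 - 123), so the splitting field is K = Q(sqrt(167), sqrt(123)). The elements 167, 123, 20541 are all non-squares in Q, so sqrt(167) and sqrt(123) generate independent quadratic extensions. Thus [K:Q] = 4 and Gal(K/Q) is generated by the two order-2 automorphisms sqrt(167) ↦ -sqrt(167) and sqrt(123) ↦ -sqrt(123), giving V_4.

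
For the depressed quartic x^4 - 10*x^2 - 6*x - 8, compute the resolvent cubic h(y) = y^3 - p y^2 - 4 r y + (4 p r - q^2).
h(y) = y^3 + 10*y^2 + 32*y + 284

Identify coefficients: p = -10, q = -6, r = -8.
Plug into h(y) = y^3 - p y^2 - 4 r y + (4 p r - q^2):
  h(y) = y^3 - (-10) y^2 - 4*(-8) y + (4*(-10)*(-8) - (-6)^2)
       = y^3 + (10) y^2 + (32) y + (284).
Simplifying: h(y) = y^3 + 10*y^2 + 32*y + 284.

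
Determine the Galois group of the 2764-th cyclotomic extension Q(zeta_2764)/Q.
|Gal(Q(zeta_2764)/Q)| = phi(2764) = 1380; group ≅ (Z/2764Z)^* ≅ Z/2Z × Z/690Z

The n-th cyclotomic polynomial Φ_2764(x) is the minimal polynomial of zeta_2764 over Q and has degree phi(2764) = 1380. So Q(zeta_2764) is a degree-1380 Galois extension with Galois group (Z/2764Z)^*. By CRT, (Z/2764Z)^* ≅ (Z/4Z)^* × (Z/691Z)^*. Each prime-power unit group is (Z/4Z)^* ≅ Z/2Z; (Z/691Z)^* ≅ Z/690Z. Hence Gal(Q(zeta_2764)/Q) ≅ Z/2Z × Z/690Z.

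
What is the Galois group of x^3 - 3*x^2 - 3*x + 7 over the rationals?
Gal(K/Q) = S_3 (symmetric group of order 6)

Compute the discriminant of x^3 + (-3)*x^2 + (-3)*x + (7): Δ = 756. Since Δ is not a rational square, the Galois group is not contained in A_3; it must be the full S_3 (irreducibility of the cubic rules out anything smaller).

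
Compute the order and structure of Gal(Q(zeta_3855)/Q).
|Gal(Q(zeta_3855)/Q)| = phi(3855) = 2048; group ≅ (Z/3855Z)^* ≅ Z/2Z × Z/4Z × Z/256Z

The n-th cyclotomic polynomial Φ_3855(x) is the minimal polynomial of zeta_3855 over Q and has degree phi(3855) = 2048. So Q(zeta_3855) is a degree-2048 Galois extension with Galois group (Z/3855Z)^*. By CRT, (Z/3855Z)^* ≅ (Z/3Z)^* × (Z/5Z)^* × (Z/257Z)^*. Each prime-power unit group is (Z/3Z)^* ≅ Z/2Z; (Z/5Z)^* ≅ Z/4Z; (Z/257Z)^* ≅ Z/256Z. Hence Gal(Q(zeta_3855)/Q) ≅ Z/2Z × Z/4Z × Z/256Z.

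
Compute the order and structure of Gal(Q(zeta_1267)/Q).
|Gal(Q(zeta_1267)/Q)| = phi(1267) = 1080; group ≅ (Z/1267Z)^* ≅ Z/6Z × Z/180Z

The n-th cyclotomic polynomial Φ_1267(x) is the minimal polynomial of zeta_1267 over Q and has degree phi(1267) = 1080. So Q(zeta_1267) is a degree-1080 Galois extension with Galois group (Z/1267Z)^*. By CRT, (Z/1267Z)^* ≅ (Z/7Z)^* × (Z/181Z)^*. Each prime-power unit group is (Z/7Z)^* ≅ Z/6Z; (Z/181Z)^* ≅ Z/180Z. Hence Gal(Q(zeta_1267)/Q) ≅ Z/6Z × Z/180Z.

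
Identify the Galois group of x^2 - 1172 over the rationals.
Gal(K/Q) = Z/2Z (cyclic of order 2)

x^2 - 1172 is irreducible over Q since 1172 is not a rational square. The splitting field Q(sqrt(1172)) has degree 2 over Q, and its unique nontrivial automorphism is sqrt(1172) ↦ -sqrt(1172). Hence Gal(Q(sqrt(1172))/Q) = Z/2Z.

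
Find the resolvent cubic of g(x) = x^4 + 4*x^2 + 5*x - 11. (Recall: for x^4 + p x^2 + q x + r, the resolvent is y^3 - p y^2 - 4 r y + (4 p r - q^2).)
h(y) = y^3 - 4*y^2 + 44*y - 201

Identify coefficients: p = 4, q = 5, r = -11.
Plug into h(y) = y^3 - p y^2 - 4 r y + (4 p r - q^2):
  h(y) = y^3 - (4) y^2 - 4*(-11) y + (4*(4)*(-11) - (5)^2)
       = y^3 + (-4) y^2 + (44) y + (-201).
Simplifying: h(y) = y^3 - 4*y^2 + 44*y - 201.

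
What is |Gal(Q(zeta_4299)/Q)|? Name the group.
|Gal(Q(zeta_4299)/Q)| = phi(4299) = 2864; group ≅ (Z/4299Z)^* ≅ Z/2Z × Z/1432Z

The n-th cyclotomic polynomial Φ_4299(x) is the minimal polynomial of zeta_4299 over Q and has degree phi(4299) = 2864. So Q(zeta_4299) is a degree-2864 Galois extension with Galois group (Z/4299Z)^*. By CRT, (Z/4299Z)^* ≅ (Z/3Z)^* × (Z/1433Z)^*. Each prime-power unit group is (Z/3Z)^* ≅ Z/2Z; (Z/1433Z)^* ≅ Z/1432Z. Hence Gal(Q(zeta_4299)/Q) ≅ Z/2Z × Z/1432Z.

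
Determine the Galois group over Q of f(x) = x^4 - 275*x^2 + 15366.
Gal(K/Q) = V_4 (Klein four-group, Z/2Z × Z/2Z)

f factors as (x^2 - 197)(x^2 - 78), so the splitting field is K = Q(sqrt(197), sqrt(78)). The elements 197, 78, 15366 are all non-squares in Q, so sqrt(197) and sqrt(78) generate independent quadratic extensions. Thus [K:Q] = 4 and Gal(K/Q) is generated by the two order-2 automorphisms sqrt(197) ↦ -sqrt(197) and sqrt(78) ↦ -sqrt(78), giving V_4.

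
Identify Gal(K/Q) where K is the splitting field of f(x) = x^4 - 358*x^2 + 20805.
Gal(K/Q) = V_4 (Klein four-group, Z/2Z × Z/2Z)

f factors as (x^2 - 285)(x^2 - 73), so the splitting field is K = Q(sqrt(285), sqrt(73)). The elements 285, 73, 20805 are all non-squares in Q, so sqrt(285) and sqrt(73) generate independent quadratic extensions. Thus [K:Q] = 4 and Gal(K/Q) is generated by the two order-2 automorphisms sqrt(285) ↦ -sqrt(285) and sqrt(73) ↦ -sqrt(73), giving V_4.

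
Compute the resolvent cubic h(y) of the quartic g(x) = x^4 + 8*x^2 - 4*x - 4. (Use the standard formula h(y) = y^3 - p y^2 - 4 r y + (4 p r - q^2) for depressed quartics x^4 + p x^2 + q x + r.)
h(y) = y^3 - 8*y^2 + 16*y - 144

Identify coefficients: p = 8, q = -4, r = -4.
Plug into h(y) = y^3 - p y^2 - 4 r y + (4 p r - q^2):
  h(y) = y^3 - (8) y^2 - 4*(-4) y + (4*(8)*(-4) - (-4)^2)
       = y^3 + (-8) y^2 + (16) y + (-144).
Simplifying: h(y) = y^3 - 8*y^2 + 16*y - 144.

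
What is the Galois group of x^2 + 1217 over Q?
Gal(K/Q) = Z/2Z (cyclic of order 2)

x^2 + 1217 is irreducible over Q since -1217 is not a rational square. The splitting field Q(sqrt(-1217)) has degree 2 over Q, and its unique nontrivial automorphism is sqrt(-1217) ↦ -sqrt(-1217). Hence Gal(Q(sqrt(-1217))/Q) = Z/2Z.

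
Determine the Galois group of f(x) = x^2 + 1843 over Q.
Gal(K/Q) = Z/2Z (cyclic of order 2)

x^2 + 1843 is irreducible over Q since -1843 is not a rational square. The splitting field Q(sqrt(-1843)) has degree 2 over Q, and its unique nontrivial automorphism is sqrt(-1843) ↦ -sqrt(-1843). Hence Gal(Q(sqrt(-1843))/Q) = Z/2Z.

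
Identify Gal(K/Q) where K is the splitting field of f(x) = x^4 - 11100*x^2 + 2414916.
Gal(K/Q) = Z/2Z (cyclic of order 2)

f factors as (x^2 - 222)(x^2 - 10878), so the splitting field is K = Q(sqrt(222), sqrt(10878)). The squarefree part of 222 is 222 and the squarefree part of 10878 is also 222, so sqrt(222) and sqrt(10878) are both rational multiples of sqrt(222). Hence Q(sqrt(222)) = Q(sqrt(10878)) = Q(sqrt(222)), and the splitting field collapses to a single degree-2 extension with Galois group Z/2Z.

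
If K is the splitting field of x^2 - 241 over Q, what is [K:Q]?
[K:Q] = 2

The polynomial x^2 - 241 is irreducible over Q since 241 is not a perfect square. Its splitting field is Q(sqrt(241)), which has degree 2 over Q.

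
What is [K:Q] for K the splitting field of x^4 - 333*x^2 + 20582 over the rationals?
[K:Q] = 4

f factors as (x^2 - 82)(x^2 - 251); the splitting field is K = Q(sqrt(82), sqrt(251)). Since 82, 251, and 20582 are all non-squares in Q, the three subfields Q(sqrt(82)), Q(sqrt(251)), Q(sqrt(20582)) are distinct degree-2 extensions, so [K:Q] = 4 (Klein four Galois group).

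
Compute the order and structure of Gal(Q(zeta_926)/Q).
|Gal(Q(zeta_926)/Q)| = phi(926) = 462; group ≅ (Z/926Z)^* ≅ Z/462Z

The n-th cyclotomic polynomial Φ_926(x) is the minimal polynomial of zeta_926 over Q and has degree phi(926) = 462. So Q(zeta_926) is a degree-462 Galois extension with Galois group (Z/926Z)^*. By CRT, (Z/926Z)^* ≅ (Z/2Z)^* × (Z/463Z)^*. Each prime-power unit group is (Z/2Z)^* ≅ trivial group (order 1); (Z/463Z)^* ≅ Z/462Z. Hence Gal(Q(zeta_926)/Q) ≅ Z/462Z.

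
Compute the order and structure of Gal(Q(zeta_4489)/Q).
|Gal(Q(zeta_4489)/Q)| = phi(4489) = 4422; group ≅ (Z/4489Z)^* ≅ Z/4422Z

The n-th cyclotomic polynomial Φ_4489(x) is the minimal polynomial of zeta_4489 over Q and has degree phi(4489) = 4422. So Q(zeta_4489) is a degree-4422 Galois extension with Galois group (Z/4489Z)^*. (Z/4489Z)^* is cyclic since 4489 is an odd prime power (or 4). Hence Gal(Q(zeta_4489)/Q) ≅ Z/4422Z.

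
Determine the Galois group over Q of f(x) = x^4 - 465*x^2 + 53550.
Gal(K/Q) = V_4 (Klein four-group, Z/2Z × Z/2Z)

f factors as (x^2 - 255)(x^2 - 210), so the splitting field is K = Q(sqrt(255), sqrt(210)). The elements 255, 210, 53550 are all non-squares in Q, so sqrt(255) and sqrt(210) generate independent quadratic extensions. Thus [K:Q] = 4 and Gal(K/Q) is generated by the two order-2 automorphisms sqrt(255) ↦ -sqrt(255) and sqrt(210) ↦ -sqrt(210), giving V_4.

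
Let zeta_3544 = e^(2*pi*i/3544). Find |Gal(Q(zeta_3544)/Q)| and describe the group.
|Gal(Q(zeta_3544)/Q)| = phi(3544) = 1768; group ≅ (Z/3544Z)^* ≅ Z/2Z × Z/2Z × Z/442Z

The n-th cyclotomic polynomial Φ_3544(x) is the minimal polynomial of zeta_3544 over Q and has degree phi(3544) = 1768. So Q(zeta_3544) is a degree-1768 Galois extension with Galois group (Z/3544Z)^*. By CRT, (Z/3544Z)^* ≅ (Z/8Z)^* × (Z/443Z)^*. Each prime-power unit group is (Z/8Z)^* ≅ Z/2Z × Z/2Z; (Z/443Z)^* ≅ Z/442Z. Hence Gal(Q(zeta_3544)/Q) ≅ Z/2Z × Z/2Z × Z/442Z.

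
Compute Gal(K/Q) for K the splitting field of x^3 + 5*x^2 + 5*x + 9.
Gal(K/Q) = S_3 (symmetric group of order 6)

Compute the discriminant of x^3 + (5)*x^2 + (5)*x + (9): Δ = -2512. Since Δ is not a rational square, the Galois group is not contained in A_3; it must be the full S_3 (irreducibility of the cubic rules out anything smaller).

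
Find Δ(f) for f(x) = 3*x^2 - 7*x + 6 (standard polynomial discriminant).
Δ = -23

For a quadratic a x^2 + b x + c the discriminant is Δ = b^2 - 4ac = (-7)^2 - 4*(3)*(6) = 49 - (72) = -23.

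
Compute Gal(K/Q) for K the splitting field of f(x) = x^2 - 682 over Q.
Gal(K/Q) = Z/2Z (cyclic of order 2)

x^2 - 682 is irreducible over Q since 682 is not a rational square. The splitting field Q(sqrt(682)) has degree 2 over Q, and its unique nontrivial automorphism is sqrt(682) ↦ -sqrt(682). Hence Gal(Q(sqrt(682))/Q) = Z/2Z.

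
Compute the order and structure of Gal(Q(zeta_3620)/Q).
|Gal(Q(zeta_3620)/Q)| = phi(3620) = 1440; group ≅ (Z/3620Z)^* ≅ Z/2Z × Z/4Z × Z/180Z

The n-th cyclotomic polynomial Φ_3620(x) is the minimal polynomial of zeta_3620 over Q and has degree phi(3620) = 1440. So Q(zeta_3620) is a degree-1440 Galois extension with Galois group (Z/3620Z)^*. By CRT, (Z/3620Z)^* ≅ (Z/4Z)^* × (Z/5Z)^* × (Z/181Z)^*. Each prime-power unit group is (Z/4Z)^* ≅ Z/2Z; (Z/5Z)^* ≅ Z/4Z; (Z/181Z)^* ≅ Z/180Z. Hence Gal(Q(zeta_3620)/Q) ≅ Z/2Z × Z/4Z × Z/180Z.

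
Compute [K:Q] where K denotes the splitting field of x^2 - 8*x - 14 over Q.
[K:Q] = 2

The discriminant of x^2 + (-8)*x + (-14) is b^2 - 4c = 64 - (-56) = 120. Since 120 is not a perfect square in Q, the polynomial is irreducible over Q. Its two roots generate a degree-2 extension, so [K:Q] = 2.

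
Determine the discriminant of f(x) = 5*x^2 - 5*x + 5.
Δ = -75

For a quadratic a x^2 + b x + c the discriminant is Δ = b^2 - 4ac = (-5)^2 - 4*(5)*(5) = 25 - (100) = -75.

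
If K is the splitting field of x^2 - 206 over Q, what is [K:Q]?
[K:Q] = 2

The polynomial x^2 - 206 is irreducible over Q since 206 is not a perfect square. Its splitting field is Q(sqrt(206)), which has degree 2 over Q.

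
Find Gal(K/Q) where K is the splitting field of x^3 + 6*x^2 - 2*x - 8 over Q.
Gal(K/Q) = S_3 (symmetric group of order 6)

Compute the discriminant of x^3 + (6)*x^2 + (-2)*x + (-8): Δ = 7088. Since Δ is not a rational square, the Galois group is not contained in A_3; it must be the full S_3 (irreducibility of the cubic rules out anything smaller).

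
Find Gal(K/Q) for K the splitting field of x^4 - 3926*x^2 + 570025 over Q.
Gal(K/Q) = Z/2Z (cyclic of order 2)

f factors as (x^2 - 151)(x^2 - 3775), so the splitting field is K = Q(sqrt(151), sqrt(3775)). The squarefree part of 151 is 151 and the squarefree part of 3775 is also 151, so sqrt(151) and sqrt(3775) are both rational multiples of sqrt(151). Hence Q(sqrt(151)) = Q(sqrt(3775)) = Q(sqrt(151)), and the splitting field collapses to a single degree-2 extension with Galois group Z/2Z.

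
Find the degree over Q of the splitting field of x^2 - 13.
[K:Q] = 2

The discriminant of x^2 + (0)*x + (-13) is b^2 - 4c = 0 - (-52) = 52. Since 52 is not a perfect square in Q, the polynomial is irreducible over Q. Its two roots generate a degree-2 extension, so [K:Q] = 2.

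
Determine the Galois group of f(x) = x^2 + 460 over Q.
Gal(K/Q) = Z/2Z (cyclic of order 2)

x^2 + 460 is irreducible over Q since -460 is not a rational square. The splitting field Q(sqrt(-460)) has degree 2 over Q, and its unique nontrivial automorphism is sqrt(-460) ↦ -sqrt(-460). Hence Gal(Q(sqrt(-460))/Q) = Z/2Z.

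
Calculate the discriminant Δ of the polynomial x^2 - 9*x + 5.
Δ = 61

For a quadratic a x^2 + b x + c the discriminant is Δ = b^2 - 4ac = (-9)^2 - 4*(1)*(5) = 81 - (20) = 61.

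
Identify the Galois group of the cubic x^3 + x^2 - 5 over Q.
Gal(K/Q) = S_3 (symmetric group of order 6)

Compute the discriminant of x^3 + (1)*x^2 + (0)*x + (-5): Δ = -655. Since Δ is not a rational square, the Galois group is not contained in A_3; it must be the full S_3 (irreducibility of the cubic rules out anything smaller).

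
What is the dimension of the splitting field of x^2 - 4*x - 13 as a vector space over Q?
[K:Q] = 2

The discriminant of x^2 + (-4)*x + (-13) is b^2 - 4c = 16 - (-52) = 68. Since 68 is not a perfect square in Q, the polynomial is irreducible over Q. Its two roots generate a degree-2 extension, so [K:Q] = 2.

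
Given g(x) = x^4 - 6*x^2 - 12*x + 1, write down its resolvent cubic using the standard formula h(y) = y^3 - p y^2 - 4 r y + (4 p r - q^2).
h(y) = y^3 + 6*y^2 - 4*y - 168

Identify coefficients: p = -6, q = -12, r = 1.
Plug into h(y) = y^3 - p y^2 - 4 r y + (4 p r - q^2):
  h(y) = y^3 - (-6) y^2 - 4*(1) y + (4*(-6)*(1) - (-12)^2)
       = y^3 + (6) y^2 + (-4) y + (-168).
Simplifying: h(y) = y^3 + 6*y^2 - 4*y - 168.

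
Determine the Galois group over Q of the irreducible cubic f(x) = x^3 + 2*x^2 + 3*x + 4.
Gal(K/Q) = S_3 (symmetric group of order 6)

Compute the discriminant of x^3 + (2)*x^2 + (3)*x + (4): Δ = -200. Since Δ is not a rational square, the Galois group is not contained in A_3; it must be the full S_3 (irreducibility of the cubic rules out anything smaller).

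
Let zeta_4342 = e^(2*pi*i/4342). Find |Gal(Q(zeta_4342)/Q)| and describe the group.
|Gal(Q(zeta_4342)/Q)| = phi(4342) = 1992; group ≅ (Z/4342Z)^* ≅ Z/12Z × Z/166Z

The n-th cyclotomic polynomial Φ_4342(x) is the minimal polynomial of zeta_4342 over Q and has degree phi(4342) = 1992. So Q(zeta_4342) is a degree-1992 Galois extension with Galois group (Z/4342Z)^*. By CRT, (Z/4342Z)^* ≅ (Z/2Z)^* × (Z/13Z)^* × (Z/167Z)^*. Each prime-power unit group is (Z/2Z)^* ≅ trivial group (order 1); (Z/13Z)^* ≅ Z/12Z; (Z/167Z)^* ≅ Z/166Z. Hence Gal(Q(zeta_4342)/Q) ≅ Z/12Z × Z/166Z.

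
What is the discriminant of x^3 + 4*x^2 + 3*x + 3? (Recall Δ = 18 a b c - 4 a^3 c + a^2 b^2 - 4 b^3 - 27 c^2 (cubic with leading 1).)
Δ = -327

For x^3 + a x^2 + b x + c the discriminant is Δ = 18 a b c - 4 a^3 c + a^2 b^2 - 4 b^3 - 27 c^2.
Plug a = 4, b = 3, c = 3:
  18*(4)*(3)*(3) - 4*(4)^3*(3) + (4)^2*(3)^2 - 4*(3)^3 - 27*(3)^2
  = 648 + (-768) + 144 + (-108) + (-243)
  = -327.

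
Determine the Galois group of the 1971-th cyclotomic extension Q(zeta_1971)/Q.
|Gal(Q(zeta_1971)/Q)| = phi(1971) = 1296; group ≅ (Z/1971Z)^* ≅ Z/18Z × Z/72Z

The n-th cyclotomic polynomial Φ_1971(x) is the minimal polynomial of zeta_1971 over Q and has degree phi(1971) = 1296. So Q(zeta_1971) is a degree-1296 Galois extension with Galois group (Z/1971Z)^*. By CRT, (Z/1971Z)^* ≅ (Z/27Z)^* × (Z/73Z)^*. Each prime-power unit group is (Z/27Z)^* ≅ Z/18Z; (Z/73Z)^* ≅ Z/72Z. Hence Gal(Q(zeta_1971)/Q) ≅ Z/18Z × Z/72Z.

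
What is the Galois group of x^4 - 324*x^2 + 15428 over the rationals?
Gal(K/Q) = V_4 (Klein four-group, Z/2Z × Z/2Z)

f factors as (x^2 - 58)(x^2 - 266), so the splitting field is K = Q(sqrt(58), sqrt(266)). The elements 58, 266, 15428 are all non-squares in Q, so sqrt(58) and sqrt(266) generate independent quadratic extensions. Thus [K:Q] = 4 and Gal(K/Q) is generated by the two order-2 automorphisms sqrt(58) ↦ -sqrt(58) and sqrt(266) ↦ -sqrt(266), giving V_4.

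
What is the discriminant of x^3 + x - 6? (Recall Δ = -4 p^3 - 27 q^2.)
Δ = -976

For a depressed cubic x^3 + p x + q the discriminant is Δ = -4 p^3 - 27 q^2 = -4*(1)^3 - 27*(-6)^2 = -4 - 972 = -976.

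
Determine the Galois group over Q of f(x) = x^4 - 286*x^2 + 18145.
Gal(K/Q) = V_4 (Klein four-group, Z/2Z × Z/2Z)

f factors as (x^2 - 191)(x^2 - 95), so the splitting field is K = Q(sqrt(191), sqrt(95)). The elements 191, 95, 18145 are all non-squares in Q, so sqrt(191) and sqrt(95) generate independent quadratic extensions. Thus [K:Q] = 4 and Gal(K/Q) is generated by the two order-2 automorphisms sqrt(191) ↦ -sqrt(191) and sqrt(95) ↦ -sqrt(95), giving V_4.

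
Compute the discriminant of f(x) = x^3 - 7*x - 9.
Δ = -815

For a depressed cubic x^3 + p x + q the discriminant is Δ = -4 p^3 - 27 q^2 = -4*(-7)^3 - 27*(-9)^2 = 1372 - 2187 = -815.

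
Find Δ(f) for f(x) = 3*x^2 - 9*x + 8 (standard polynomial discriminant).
Δ = -15

For a quadratic a x^2 + b x + c the discriminant is Δ = b^2 - 4ac = (-9)^2 - 4*(3)*(8) = 81 - (96) = -15.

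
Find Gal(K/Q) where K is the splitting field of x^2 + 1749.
Gal(K/Q) = Z/2Z (cyclic of order 2)

x^2 + 1749 is irreducible over Q since -1749 is not a rational square. The splitting field Q(sqrt(-1749)) has degree 2 over Q, and its unique nontrivial automorphism is sqrt(-1749) ↦ -sqrt(-1749). Hence Gal(Q(sqrt(-1749))/Q) = Z/2Z.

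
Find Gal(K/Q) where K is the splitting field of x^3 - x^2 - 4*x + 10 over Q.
Gal(K/Q) = S_3 (symmetric group of order 6)

Compute the discriminant of x^3 + (-1)*x^2 + (-4)*x + (10): Δ = -1668. Since Δ is not a rational square, the Galois group is not contained in A_3; it must be the full S_3 (irreducibility of the cubic rules out anything smaller).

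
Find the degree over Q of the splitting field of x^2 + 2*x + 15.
[K:Q] = 2

The discriminant of x^2 + (2)*x + (15) is b^2 - 4c = 4 - (60) = -56. Since -56 is not a perfect square in Q, the polynomial is irreducible over Q. Its two roots generate a degree-2 extension, so [K:Q] = 2.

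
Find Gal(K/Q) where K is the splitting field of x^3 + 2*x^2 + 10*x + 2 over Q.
Gal(K/Q) = S_3 (symmetric group of order 6)

Compute the discriminant of x^3 + (2)*x^2 + (10)*x + (2): Δ = -3052. Since Δ is not a rational square, the Galois group is not contained in A_3; it must be the full S_3 (irreducibility of the cubic rules out anything smaller).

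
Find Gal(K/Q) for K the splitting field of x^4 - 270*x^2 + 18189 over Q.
Gal(K/Q) = V_4 (Klein four-group, Z/2Z × Z/2Z)

f factors as (x^2 - 141)(x^2 - 129), so the splitting field is K = Q(sqrt(141), sqrt(129)). The elements 141, 129, 18189 are all non-squares in Q, so sqrt(141) and sqrt(129) generate independent quadratic extensions. Thus [K:Q] = 4 and Gal(K/Q) is generated by the two order-2 automorphisms sqrt(141) ↦ -sqrt(141) and sqrt(129) ↦ -sqrt(129), giving V_4.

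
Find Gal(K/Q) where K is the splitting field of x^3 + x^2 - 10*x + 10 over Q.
Gal(K/Q) = S_3 (symmetric group of order 6)

Compute the discriminant of x^3 + (1)*x^2 + (-10)*x + (10): Δ = -440. Since Δ is not a rational square, the Galois group is not contained in A_3; it must be the full S_3 (irreducibility of the cubic rules out anything smaller).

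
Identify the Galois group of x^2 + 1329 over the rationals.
Gal(K/Q) = Z/2Z (cyclic of order 2)

x^2 + 1329 is irreducible over Q since -1329 is not a rational square. The splitting field Q(sqrt(-1329)) has degree 2 over Q, and its unique nontrivial automorphism is sqrt(-1329) ↦ -sqrt(-1329). Hence Gal(Q(sqrt(-1329))/Q) = Z/2Z.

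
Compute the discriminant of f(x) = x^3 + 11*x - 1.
Δ = -5351

For a depressed cubic x^3 + p x + q the discriminant is Δ = -4 p^3 - 27 q^2 = -4*(11)^3 - 27*(-1)^2 = -5324 - 27 = -5351.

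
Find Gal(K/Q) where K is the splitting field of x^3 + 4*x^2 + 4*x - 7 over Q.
Gal(K/Q) = S_3 (symmetric group of order 6)

Compute the discriminant of x^3 + (4)*x^2 + (4)*x + (-7): Δ = -1547. Since Δ is not a rational square, the Galois group is not contained in A_3; it must be the full S_3 (irreducibility of the cubic rules out anything smaller).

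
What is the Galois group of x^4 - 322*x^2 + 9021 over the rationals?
Gal(K/Q) = V_4 (Klein four-group, Z/2Z × Z/2Z)

f factors as (x^2 - 31)(x^2 - 291), so the splitting field is K = Q(sqrt(31), sqrt(291)). The elements 31, 291, 9021 are all non-squares in Q, so sqrt(31) and sqrt(291) generate independent quadratic extensions. Thus [K:Q] = 4 and Gal(K/Q) is generated by the two order-2 automorphisms sqrt(31) ↦ -sqrt(31) and sqrt(291) ↦ -sqrt(291), giving V_4.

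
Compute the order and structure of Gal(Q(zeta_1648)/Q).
|Gal(Q(zeta_1648)/Q)| = phi(1648) = 816; group ≅ (Z/1648Z)^* ≅ Z/2Z × Z/4Z × Z/102Z

The n-th cyclotomic polynomial Φ_1648(x) is the minimal polynomial of zeta_1648 over Q and has degree phi(1648) = 816. So Q(zeta_1648) is a degree-816 Galois extension with Galois group (Z/1648Z)^*. By CRT, (Z/1648Z)^* ≅ (Z/16Z)^* × (Z/103Z)^*. Each prime-power unit group is (Z/16Z)^* ≅ Z/2Z × Z/4Z; (Z/103Z)^* ≅ Z/102Z. Hence Gal(Q(zeta_1648)/Q) ≅ Z/2Z × Z/4Z × Z/102Z.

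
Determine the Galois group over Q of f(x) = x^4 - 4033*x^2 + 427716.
Gal(K/Q) = Z/2Z (cyclic of order 2)

f factors as (x^2 - 3924)(x^2 - 109), so the splitting field is K = Q(sqrt(3924), sqrt(109)). The squarefree part of 3924 is 109 and the squarefree part of 109 is also 109, so sqrt(3924) and sqrt(109) are both rational multiples of sqrt(109). Hence Q(sqrt(3924)) = Q(sqrt(109)) = Q(sqrt(109)), and the splitting field collapses to a single degree-2 extension with Galois group Z/2Z.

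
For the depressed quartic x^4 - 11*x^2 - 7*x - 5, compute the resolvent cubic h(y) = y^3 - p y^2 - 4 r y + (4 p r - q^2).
h(y) = y^3 + 11*y^2 + 20*y + 171

Identify coefficients: p = -11, q = -7, r = -5.
Plug into h(y) = y^3 - p y^2 - 4 r y + (4 p r - q^2):
  h(y) = y^3 - (-11) y^2 - 4*(-5) y + (4*(-11)*(-5) - (-7)^2)
       = y^3 + (11) y^2 + (20) y + (171).
Simplifying: h(y) = y^3 + 11*y^2 + 20*y + 171.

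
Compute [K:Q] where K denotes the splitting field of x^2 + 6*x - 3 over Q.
[K:Q] = 2

The discriminant of x^2 + (6)*x + (-3) is b^2 - 4c = 36 - (-12) = 48. Since 48 is not a perfect square in Q, the polynomial is irreducible over Q. Its two roots generate a degree-2 extension, so [K:Q] = 2.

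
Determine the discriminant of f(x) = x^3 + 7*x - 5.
Δ = -2047

For a depressed cubic x^3 + p x + q the discriminant is Δ = -4 p^3 - 27 q^2 = -4*(7)^3 - 27*(-5)^2 = -1372 - 675 = -2047.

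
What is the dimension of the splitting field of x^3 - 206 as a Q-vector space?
[K:Q] = 6

x^3 - 206 has one real root r = 206^(1/3) and two complex roots r*zeta_3, r*zeta_3^2 where zeta_3 = e^(2*pi*i/3). The splitting field is Q(r, zeta_3). [Q(r):Q] = 3 and [Q(zeta_3):Q] = 2 with gcd = 1, so [Q(r, zeta_3):Q] = 3 * 2 = 6.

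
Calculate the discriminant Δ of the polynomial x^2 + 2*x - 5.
Δ = 24

For a quadratic a x^2 + b x + c the discriminant is Δ = b^2 - 4ac = (2)^2 - 4*(1)*(-5) = 4 - (-20) = 24.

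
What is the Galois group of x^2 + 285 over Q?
Gal(K/Q) = Z/2Z (cyclic of order 2)

x^2 + 285 is irreducible over Q since -285 is not a rational square. The splitting field Q(sqrt(-285)) has degree 2 over Q, and its unique nontrivial automorphism is sqrt(-285) ↦ -sqrt(-285). Hence Gal(Q(sqrt(-285))/Q) = Z/2Z.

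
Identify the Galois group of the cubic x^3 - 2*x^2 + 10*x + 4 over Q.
Gal(K/Q) = S_3 (symmetric group of order 6)

Compute the discriminant of x^3 + (-2)*x^2 + (10)*x + (4): Δ = -5344. Since Δ is not a rational square, the Galois group is not contained in A_3; it must be the full S_3 (irreducibility of the cubic rules out anything smaller).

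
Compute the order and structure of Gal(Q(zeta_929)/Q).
|Gal(Q(zeta_929)/Q)| = phi(929) = 928; group ≅ (Z/929Z)^* ≅ Z/928Z

The n-th cyclotomic polynomial Φ_929(x) is the minimal polynomial of zeta_929 over Q and has degree phi(929) = 928. So Q(zeta_929) is a degree-928 Galois extension with Galois group (Z/929Z)^*. (Z/929Z)^* is cyclic since 929 is an odd prime power (or 4). Hence Gal(Q(zeta_929)/Q) ≅ Z/928Z.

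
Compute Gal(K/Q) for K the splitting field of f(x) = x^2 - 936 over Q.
Gal(K/Q) = Z/2Z (cyclic of order 2)

x^2 - 936 is irreducible over Q since 936 is not a rational square. The splitting field Q(sqrt(936)) has degree 2 over Q, and its unique nontrivial automorphism is sqrt(936) ↦ -sqrt(936). Hence Gal(Q(sqrt(936))/Q) = Z/2Z.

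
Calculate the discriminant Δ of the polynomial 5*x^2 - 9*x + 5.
Δ = -19

For a quadratic a x^2 + b x + c the discriminant is Δ = b^2 - 4ac = (-9)^2 - 4*(5)*(5) = 81 - (100) = -19.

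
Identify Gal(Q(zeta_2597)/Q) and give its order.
|Gal(Q(zeta_2597)/Q)| = phi(2597) = 2184; group ≅ (Z/2597Z)^* ≅ Z/42Z × Z/52Z

The n-th cyclotomic polynomial Φ_2597(x) is the minimal polynomial of zeta_2597 over Q and has degree phi(2597) = 2184. So Q(zeta_2597) is a degree-2184 Galois extension with Galois group (Z/2597Z)^*. By CRT, (Z/2597Z)^* ≅ (Z/49Z)^* × (Z/53Z)^*. Each prime-power unit group is (Z/49Z)^* ≅ Z/42Z; (Z/53Z)^* ≅ Z/52Z. Hence Gal(Q(zeta_2597)/Q) ≅ Z/42Z × Z/52Z.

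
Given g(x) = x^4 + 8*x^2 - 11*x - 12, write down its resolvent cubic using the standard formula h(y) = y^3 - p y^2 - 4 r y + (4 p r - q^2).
h(y) = y^3 - 8*y^2 + 48*y - 505

Identify coefficients: p = 8, q = -11, r = -12.
Plug into h(y) = y^3 - p y^2 - 4 r y + (4 p r - q^2):
  h(y) = y^3 - (8) y^2 - 4*(-12) y + (4*(8)*(-12) - (-11)^2)
       = y^3 + (-8) y^2 + (48) y + (-505).
Simplifying: h(y) = y^3 - 8*y^2 + 48*y - 505.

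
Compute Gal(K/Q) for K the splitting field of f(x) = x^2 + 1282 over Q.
Gal(K/Q) = Z/2Z (cyclic of order 2)

x^2 + 1282 is irreducible over Q since -1282 is not a rational square. The splitting field Q(sqrt(-1282)) has degree 2 over Q, and its unique nontrivial automorphism is sqrt(-1282) ↦ -sqrt(-1282). Hence Gal(Q(sqrt(-1282))/Q) = Z/2Z.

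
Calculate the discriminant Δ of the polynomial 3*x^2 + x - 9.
Δ = 109

For a quadratic a x^2 + b x + c the discriminant is Δ = b^2 - 4ac = (1)^2 - 4*(3)*(-9) = 1 - (-108) = 109.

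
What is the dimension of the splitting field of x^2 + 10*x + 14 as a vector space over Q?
[K:Q] = 2

The discriminant of x^2 + (10)*x + (14) is b^2 - 4c = 100 - (56) = 44. Since 44 is not a perfect square in Q, the polynomial is irreducible over Q. Its two roots generate a degree-2 extension, so [K:Q] = 2.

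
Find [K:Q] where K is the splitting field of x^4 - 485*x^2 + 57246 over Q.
[K:Q] = 4

f factors as (x^2 - 282)(x^2 - 203); the splitting field is K = Q(sqrt(282), sqrt(203)). Since 282, 203, and 57246 are all non-squares in Q, the three subfields Q(sqrt(282)), Q(sqrt(203)), Q(sqrt(57246)) are distinct degree-2 extensions, so [K:Q] = 4 (Klein four Galois group).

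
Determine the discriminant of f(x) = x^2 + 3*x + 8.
Δ = -23

For a quadratic a x^2 + b x + c the discriminant is Δ = b^2 - 4ac = (3)^2 - 4*(1)*(8) = 9 - (32) = -23.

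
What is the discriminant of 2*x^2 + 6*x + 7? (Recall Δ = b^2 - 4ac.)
Δ = -20

For a quadratic a x^2 + b x + c the discriminant is Δ = b^2 - 4ac = (6)^2 - 4*(2)*(7) = 36 - (56) = -20.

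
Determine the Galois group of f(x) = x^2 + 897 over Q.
Gal(K/Q) = Z/2Z (cyclic of order 2)

x^2 + 897 is irreducible over Q since -897 is not a rational square. The splitting field Q(sqrt(-897)) has degree 2 over Q, and its unique nontrivial automorphism is sqrt(-897) ↦ -sqrt(-897). Hence Gal(Q(sqrt(-897))/Q) = Z/2Z.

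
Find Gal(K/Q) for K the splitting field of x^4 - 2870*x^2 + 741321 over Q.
Gal(K/Q) = Z/2Z (cyclic of order 2)

f factors as (x^2 - 287)(x^2 - 2583), so the splitting field is K = Q(sqrt(287), sqrt(2583)). The squarefree part of 287 is 287 and the squarefree part of 2583 is also 287, so sqrt(287) and sqrt(2583) are both rational multiples of sqrt(287). Hence Q(sqrt(287)) = Q(sqrt(2583)) = Q(sqrt(287)), and the splitting field collapses to a single degree-2 extension with Galois group Z/2Z.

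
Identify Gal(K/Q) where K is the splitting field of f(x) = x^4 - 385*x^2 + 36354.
Gal(K/Q) = V_4 (Klein four-group, Z/2Z × Z/2Z)

f factors as (x^2 - 219)(x^2 - 166), so the splitting field is K = Q(sqrt(219), sqrt(166)). The elements 219, 166, 36354 are all non-squares in Q, so sqrt(219) and sqrt(166) generate independent quadratic extensions. Thus [K:Q] = 4 and Gal(K/Q) is generated by the two order-2 automorphisms sqrt(219) ↦ -sqrt(219) and sqrt(166) ↦ -sqrt(166), giving V_4.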